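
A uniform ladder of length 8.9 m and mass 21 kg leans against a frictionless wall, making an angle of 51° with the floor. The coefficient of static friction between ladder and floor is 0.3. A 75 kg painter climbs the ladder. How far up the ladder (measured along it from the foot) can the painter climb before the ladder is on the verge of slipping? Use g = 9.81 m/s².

Taking torques about the foot of the ladder:
Ladder weight 21×9.81 = 206 N acts at 4.45 m along the ladder; its horizontal arm is 4.45·cos51° = 2.8 m → τ = 576.8 N·m clockwise.
Painter weight 75×9.81 = 735.8 N at distance d → arm d·cos51° → τ = 735.8·d·0.6293 clockwise.
Wall normal N at the top has arm L sinθ = 6.917 m counterclockwise, so Στ = 0 gives N·6.917 = 576.8 + 463·d.
ΣFy = 0 ⇒ N_floor = 941.8 N, so the maximum friction is μ_s·N_floor = 0.3×941.8 = 282.5 N. ΣFx = 0 ⇒ N_wall = f, so at the slipping point N = 282.5 N.
Substituting: 282.5×6.917 = 576.8 + 463·d ⇒ d = (1954 − 576.8) / 463 = 2.97 m.

d ≈ 2.97 m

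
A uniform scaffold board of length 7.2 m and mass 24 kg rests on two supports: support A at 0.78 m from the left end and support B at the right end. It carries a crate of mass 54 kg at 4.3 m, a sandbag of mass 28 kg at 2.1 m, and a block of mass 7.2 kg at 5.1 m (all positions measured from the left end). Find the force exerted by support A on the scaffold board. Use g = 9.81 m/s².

Sum moments about support B (its reaction then has zero moment arm).
Beam weight: 24 × 9.81 = 235.4 N down at 3.6 m → arm 3.6 m, τ = 235.4 × 3.6 = 847.4 N·m counterclockwise.
Crate: 54 × 9.81 = 529.7 N down at 4.3 m → arm 2.9 m, τ = 529.7 × 2.9 = 1536 N·m counterclockwise.
Sandbag: 28 × 9.81 = 274.7 N down at 2.1 m → arm 5.1 m, τ = 274.7 × 5.1 = 1401 N·m counterclockwise.
Block: 7.2 × 9.81 = 70.63 N down at 5.1 m → arm 2.1 m, τ = 70.63 × 2.1 = 148.3 N·m counterclockwise.
Net load moment about support B = 3933 N·m counterclockwise.
Reaction R at support A is upward at 0.78 m, arm 6.42 m → moment R × 6.42 clockwise.
For rotational equilibrium, R × 6.42 = 3933, so R = 613 N.

R_A ≈ 613 N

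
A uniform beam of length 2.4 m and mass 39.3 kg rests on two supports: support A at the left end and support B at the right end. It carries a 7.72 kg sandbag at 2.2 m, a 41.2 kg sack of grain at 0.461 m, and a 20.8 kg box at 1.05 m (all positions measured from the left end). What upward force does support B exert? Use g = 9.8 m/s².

Sum moments about support A (its reaction then has zero moment arm).
Beam weight: 39.3 × 9.8 = 385.1 N down at 1.2 m → arm 1.2 m, τ = 385.1 × 1.2 = 462.1 N·m clockwise.
Sandbag: 7.72 × 9.8 = 75.66 N down at 2.2 m → arm 2.2 m, τ = 75.66 × 2.2 = 166.5 N·m clockwise.
Sack of grain: 41.2 × 9.8 = 403.8 N down at 0.461 m → arm 0.461 m, τ = 403.8 × 0.461 = 186.2 N·m clockwise.
Box: 20.8 × 9.8 = 203.8 N down at 1.05 m → arm 1.05 m, τ = 203.8 × 1.05 = 214 N·m clockwise.
Net load moment about support A = 1029 N·m clockwise.
Reaction R at support B is upward at 2.4 m, arm 2.4 m → moment R × 2.4 counterclockwise.
For rotational equilibrium, R × 2.4 = 1029, so R = 429 N.

R_B ≈ 429 N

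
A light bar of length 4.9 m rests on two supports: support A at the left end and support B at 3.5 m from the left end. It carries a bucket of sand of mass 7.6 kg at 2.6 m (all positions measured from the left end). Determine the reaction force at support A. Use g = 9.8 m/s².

R_A ≈ 19.2 N

Sum moments about support B (its reaction then has zero moment arm).
Bucket of sand: 7.6 × 9.8 = 74.48 N down at 2.6 m → arm 0.9 m, τ = 74.48 × 0.9 = 67.03 N·m counterclockwise.
Net load moment about support B = 67.03 N·m counterclockwise.
Reaction R at support A is upward at 0 m, arm 3.5 m → moment R × 3.5 clockwise.
Setting net torque to zero: R × 3.5 = 67.03 → R = 19.2 N.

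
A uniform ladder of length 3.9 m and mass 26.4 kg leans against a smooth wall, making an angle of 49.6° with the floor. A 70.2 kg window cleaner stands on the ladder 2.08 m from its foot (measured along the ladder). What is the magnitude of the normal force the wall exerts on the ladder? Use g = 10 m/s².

Taking torques about the foot of the ladder:
Ladder weight 26.4×10 = 264 N acts at 1.95 m along the ladder; its horizontal arm is 1.95·cos49.6° = 1.264 m → τ = 333.7 N·m clockwise.
Window cleaner: 70.2×10 = 702 N at 2.08 m → arm 1.348 m → τ = 946.3 N·m clockwise.
Wall normal N acts horizontally at the top; its moment arm is the height L sinθ = 3.9·sin49.6° = 2.97 m, counterclockwise.
Στ = 0 ⇒ N × 2.97 = 1280 ⇒ N = 431 N.

N_wall ≈ 431 N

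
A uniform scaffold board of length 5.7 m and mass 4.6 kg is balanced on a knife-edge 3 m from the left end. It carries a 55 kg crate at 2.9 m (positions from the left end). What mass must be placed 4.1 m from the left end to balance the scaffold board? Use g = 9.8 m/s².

Taking torques about the knife-edge (at 3 m from the left end):
Beam weight: 4.6 × 9.8 = 45.08 N down at 2.85 m → arm 0.15 m, τ = 45.08 × 0.15 = 6.762 N·m counterclockwise.
Crate: 55 × 9.8 = 539 N down at 2.9 m → arm 0.1 m, τ = 539 × 0.1 = 53.9 N·m counterclockwise.
Net moment of known loads = 60.66 N·m counterclockwise.
An unknown mass m at 4.1 m has arm 1.1 m; its moment is m·g·1.1 clockwise.
Balancing moments: m × 9.8 × 1.1 = 60.66, giving m = 60.66 / (9.8 × 1.1) = 5.63 kg.

m ≈ 5.63 kg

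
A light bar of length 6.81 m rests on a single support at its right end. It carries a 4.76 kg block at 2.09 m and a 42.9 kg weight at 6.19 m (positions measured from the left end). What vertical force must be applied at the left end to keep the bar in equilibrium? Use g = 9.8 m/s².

Sum moments about the right end (the unknown pivot reaction has zero arm there).
Block: 4.76 × 9.8 = 46.65 N down at 2.09 m → arm 4.72 m, τ = 46.65 × 4.72 = 220.2 N·m counterclockwise.
Weight: 42.9 × 9.8 = 420.4 N down at 6.19 m → arm 0.62 m, τ = 420.4 × 0.62 = 260.6 N·m counterclockwise.
Net moment of the loads = 480.8 N·m counterclockwise.
The upward force F acts at the left end, arm 6.81 m, giving F × 6.81 clockwise.
Balancing moments: F × 6.81 = 480.8, giving F = 480.8 / 6.81 = 70.6 N.

F ≈ 70.6 N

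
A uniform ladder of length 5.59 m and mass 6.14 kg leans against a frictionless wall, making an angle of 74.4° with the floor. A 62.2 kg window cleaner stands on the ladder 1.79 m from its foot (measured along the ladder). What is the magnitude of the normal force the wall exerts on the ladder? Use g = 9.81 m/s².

N_wall ≈ 63 N

About the foot of the ladder:
Ladder weight 6.14×9.81 = 60.23 N acts at 2.795 m along the ladder; its horizontal arm is 2.795·cos74.4° = 0.7516 m → τ = 45.27 N·m clockwise.
Window cleaner: 62.2×9.81 = 610.2 N at 1.79 m → arm 0.4814 m → τ = 293.8 N·m clockwise.
Wall normal N acts horizontally at the top; its moment arm is the height L sinθ = 5.59·sin74.4° = 5.384 m, counterclockwise.
Balancing moments: N × 5.384 = 339.1, giving N = 63 N.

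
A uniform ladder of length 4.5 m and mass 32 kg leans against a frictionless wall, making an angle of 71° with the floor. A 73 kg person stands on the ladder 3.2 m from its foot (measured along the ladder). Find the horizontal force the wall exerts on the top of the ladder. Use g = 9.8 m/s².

Choose the foot of the ladder as the axis so the floor normal and friction both act there and drop out.
Ladder weight 32×9.8 = 313.6 N acts at 2.25 m along the ladder; its horizontal arm is 2.25·cos71° = 0.7325 m → τ = 229.7 N·m clockwise.
Person: 73×9.8 = 715.4 N at 3.2 m → arm 1.042 m → τ = 745.4 N·m clockwise.
Wall normal N acts horizontally at the top; its moment arm is the height L sinθ = 4.5·sin71° = 4.255 m, counterclockwise.
Setting net torque to zero: N × 4.255 = 975.1 → N = 229 N.

N_wall ≈ 229 N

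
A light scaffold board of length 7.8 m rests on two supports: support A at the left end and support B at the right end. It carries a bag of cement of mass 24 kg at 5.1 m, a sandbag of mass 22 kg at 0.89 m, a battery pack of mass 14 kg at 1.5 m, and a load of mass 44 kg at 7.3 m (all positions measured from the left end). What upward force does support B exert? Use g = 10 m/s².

Take moments about support A.
Bag of cement: 24 × 10 = 240 N down at 5.1 m → arm 5.1 m, τ = 240 × 5.1 = 1224 N·m clockwise.
Sandbag: 22 × 10 = 220 N down at 0.89 m → arm 0.89 m, τ = 220 × 0.89 = 195.8 N·m clockwise.
Battery pack: 14 × 10 = 140 N down at 1.5 m → arm 1.5 m, τ = 140 × 1.5 = 210 N·m clockwise.
Load: 44 × 10 = 440 N down at 7.3 m → arm 7.3 m, τ = 440 × 7.3 = 3212 N·m clockwise.
Net load moment about support A = 4842 N·m clockwise.
Reaction R at support B is upward at 7.8 m, arm 7.8 m → moment R × 7.8 counterclockwise.
Στ = 0 ⇒ R × 7.8 = 4842 ⇒ R = 621 N.

R_B ≈ 621 N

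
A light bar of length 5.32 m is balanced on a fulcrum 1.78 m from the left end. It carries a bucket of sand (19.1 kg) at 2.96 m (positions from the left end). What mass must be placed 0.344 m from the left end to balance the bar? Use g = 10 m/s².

m ≈ 15.7 kg

About the fulcrum (at 1.78 m from the left end):
Bucket of sand: 19.1 × 10 = 191 N down at 2.96 m → arm 1.18 m, τ = 191 × 1.18 = 225.4 N·m clockwise.
Net moment of known loads = 225.4 N·m clockwise.
An unknown mass m at 0.344 m has arm 1.436 m; its moment is m·g·1.436 counterclockwise.
Στ = 0 ⇒ m × 10 × 1.436 = 225.4 ⇒ m = 225.4 / (10 × 1.436) = 15.7 kg.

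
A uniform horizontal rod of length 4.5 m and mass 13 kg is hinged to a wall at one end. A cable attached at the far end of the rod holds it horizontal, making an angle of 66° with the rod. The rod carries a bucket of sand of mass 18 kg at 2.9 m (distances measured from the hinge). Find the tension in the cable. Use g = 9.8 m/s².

Taking torques about the hinge:
Beam weight: 13 × 9.8 = 127.4 N down at 2.25 m → arm 2.25 m, τ = 127.4 × 2.25 = 286.7 N·m clockwise.
Bucket of sand: 18 × 9.8 = 176.4 N down at 2.9 m → arm 2.9 m, τ = 176.4 × 2.9 = 511.6 N·m clockwise.
Total clockwise load moment = 798.3 N·m.
The cable tension T acts at 4.5 m; only its component perpendicular to the rod, T sinθ, produces torque. sin 66° = 0.9135.
For rotational equilibrium, T × 4.5 × 0.9135 = 798.3, so T = 798.3 / 4.111 = 194 N.

T ≈ 194 N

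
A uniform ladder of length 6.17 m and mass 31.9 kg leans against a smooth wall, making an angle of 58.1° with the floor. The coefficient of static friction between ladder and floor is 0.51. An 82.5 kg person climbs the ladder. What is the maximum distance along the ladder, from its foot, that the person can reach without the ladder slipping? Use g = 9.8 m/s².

d ≈ 5.82 m

About the foot of the ladder:
Ladder weight 31.9×9.8 = 312.6 N acts at 3.085 m along the ladder; its horizontal arm is 3.085·cos58.1° = 1.63 m → τ = 509.5 N·m clockwise.
Person weight 82.5×9.8 = 808.5 N at distance d → arm d·cos58.1° → τ = 808.5·d·0.5284 clockwise.
Wall normal N at the top has arm L sinθ = 5.238 m counterclockwise, so Στ = 0 gives N·5.238 = 509.5 + 427.2·d.
ΣFy = 0 ⇒ N_floor = 1121 N, so the maximum friction is μ_s·N_floor = 0.51×1121 = 571.7 N. ΣFx = 0 ⇒ N_wall = f, so at the slipping point N = 571.7 N.
Substituting: 571.7×5.238 = 509.5 + 427.2·d ⇒ d = (2995 − 509.5) / 427.2 = 5.82 m.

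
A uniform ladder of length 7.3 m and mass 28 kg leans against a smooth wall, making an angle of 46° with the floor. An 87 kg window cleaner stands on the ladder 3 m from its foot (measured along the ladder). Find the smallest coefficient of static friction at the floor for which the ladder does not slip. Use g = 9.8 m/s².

Choose the foot of the ladder as the axis so the floor normal and friction both act there and drop out.
Ladder weight 28×9.8 = 274.4 N acts at 3.65 m along the ladder; its horizontal arm is 3.65·cos46° = 2.536 m → τ = 695.9 N·m clockwise.
Window cleaner: 87×9.8 = 852.6 N at 3 m → arm 2.084 m → τ = 1777 N·m clockwise.
Wall normal N acts horizontally at the top; its moment arm is the height L sinθ = 7.3·sin46° = 5.251 m, counterclockwise.
Balancing moments: N × 5.251 = 2473, giving N = 471 N.
ΣFx = 0 ⇒ f = N_wall = 471 N. ΣFy = 0 ⇒ N_floor = 1127 N.
μ_min = f / N_floor = 471 / 1127 = 0.418.

μ_min ≈ 0.418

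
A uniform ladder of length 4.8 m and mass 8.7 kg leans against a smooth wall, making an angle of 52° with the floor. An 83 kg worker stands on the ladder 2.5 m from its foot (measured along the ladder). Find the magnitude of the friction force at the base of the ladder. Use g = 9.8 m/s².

f ≈ 364 N

Choose the foot of the ladder as the axis so the floor normal and friction both act there and drop out.
Ladder weight 8.7×9.8 = 85.26 N acts at 2.4 m along the ladder; its horizontal arm is 2.4·cos52° = 1.478 m → τ = 126 N·m clockwise.
Worker: 83×9.8 = 813.4 N at 2.5 m → arm 1.539 m → τ = 1252 N·m clockwise.
Wall normal N acts horizontally at the top; its moment arm is the height L sinθ = 4.8·sin52° = 3.782 m, counterclockwise.
Balancing moments: N × 3.782 = 1378, giving N = 364 N.
ΣFx = 0: friction at the foot balances the wall's push, so f = N_wall = 364 N.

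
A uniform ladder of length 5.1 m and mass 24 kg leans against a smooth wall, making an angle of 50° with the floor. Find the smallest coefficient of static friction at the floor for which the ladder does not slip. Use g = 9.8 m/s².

μ_min ≈ 0.42

About the foot of the ladder:
Ladder weight 24×9.8 = 235.2 N acts at 2.55 m along the ladder; its horizontal arm is 2.55·cos50° = 1.639 m → τ = 385.5 N·m clockwise.
Wall normal N acts horizontally at the top; its moment arm is the height L sinθ = 5.1·sin50° = 3.907 m, counterclockwise.
Στ = 0 ⇒ N × 3.907 = 385.5 ⇒ N = 98.67 N.
ΣFx = 0 ⇒ f = N_wall = 98.67 N. ΣFy = 0 ⇒ N_floor = 235.2 N.
μ_min = f / N_floor = 98.67 / 235.2 = 0.42.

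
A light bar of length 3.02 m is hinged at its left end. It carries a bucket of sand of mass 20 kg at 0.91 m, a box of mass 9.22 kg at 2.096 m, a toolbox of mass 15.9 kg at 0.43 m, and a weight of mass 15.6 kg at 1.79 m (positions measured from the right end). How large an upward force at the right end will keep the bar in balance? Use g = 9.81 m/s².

F ≈ 361 N

About the left end:
Bucket of sand: 20 × 9.81 = 196.2 N down at 0.91 m → arm 2.11 m, τ = 196.2 × 2.11 = 414 N·m clockwise.
Box: 9.22 × 9.81 = 90.45 N down at 2.096 m → arm 0.924 m, τ = 90.45 × 0.924 = 83.58 N·m clockwise.
Toolbox: 15.9 × 9.81 = 156 N down at 0.43 m → arm 2.59 m, τ = 156 × 2.59 = 404 N·m clockwise.
Weight: 15.6 × 9.81 = 153 N down at 1.79 m → arm 1.23 m, τ = 153 × 1.23 = 188.2 N·m clockwise.
Net moment of the loads = 1090 N·m clockwise.
The upward force F acts at the right end, arm 3.02 m, giving F × 3.02 counterclockwise.
Στ = 0 ⇒ F × 3.02 = 1090 ⇒ F = 1090 / 3.02 = 361 N.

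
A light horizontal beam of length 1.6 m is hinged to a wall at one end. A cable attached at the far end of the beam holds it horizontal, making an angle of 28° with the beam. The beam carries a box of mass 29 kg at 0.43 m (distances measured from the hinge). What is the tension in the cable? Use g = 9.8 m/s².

T ≈ 163 N

Taking torques about the hinge:
Box: 29 × 9.8 = 284.2 N down at 0.43 m → arm 0.43 m, τ = 284.2 × 0.43 = 122.2 N·m clockwise.
Total clockwise load moment = 122.2 N·m.
The cable tension T acts at 1.6 m; only its component perpendicular to the beam, T sinθ, produces torque. sin 28° = 0.4695.
Setting net torque to zero: T × 1.6 × 0.4695 = 122.2 → T = 122.2 / 0.7512 = 163 N.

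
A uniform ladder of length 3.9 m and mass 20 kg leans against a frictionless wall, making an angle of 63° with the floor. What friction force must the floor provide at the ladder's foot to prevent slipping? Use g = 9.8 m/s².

f ≈ 49.9 N

Sum moments about the foot of the ladder (the floor normal and friction both act there and drop out).
Ladder weight 20×9.8 = 196 N acts at 1.95 m along the ladder; its horizontal arm is 1.95·cos63° = 0.8853 m → τ = 173.5 N·m clockwise.
Wall normal N acts horizontally at the top; its moment arm is the height L sinθ = 3.9·sin63° = 3.475 m, counterclockwise.
Στ = 0 ⇒ N × 3.475 = 173.5 ⇒ N = 49.9 N.
ΣFx = 0: friction at the foot balances the wall's push, so f = N_wall = 49.9 N.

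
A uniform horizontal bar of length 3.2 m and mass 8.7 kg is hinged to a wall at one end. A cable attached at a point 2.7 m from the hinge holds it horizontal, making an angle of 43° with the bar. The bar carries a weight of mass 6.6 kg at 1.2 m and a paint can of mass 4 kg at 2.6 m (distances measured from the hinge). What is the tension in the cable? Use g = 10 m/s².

T ≈ 175 N

Taking torques about the hinge:
Beam weight: 8.7 × 10 = 87 N down at 1.6 m → arm 1.6 m, τ = 87 × 1.6 = 139.2 N·m clockwise.
Weight: 6.6 × 10 = 66 N down at 1.2 m → arm 1.2 m, τ = 66 × 1.2 = 79.2 N·m clockwise.
Paint can: 4 × 10 = 40 N down at 2.6 m → arm 2.6 m, τ = 40 × 2.6 = 104 N·m clockwise.
Total clockwise load moment = 322.4 N·m.
The cable tension T acts at 2.7 m; only its component perpendicular to the bar, T sinθ, produces torque. sin 43° = 0.682.
For rotational equilibrium, T × 2.7 × 0.682 = 322.4, so T = 322.4 / 1.841 = 175 N.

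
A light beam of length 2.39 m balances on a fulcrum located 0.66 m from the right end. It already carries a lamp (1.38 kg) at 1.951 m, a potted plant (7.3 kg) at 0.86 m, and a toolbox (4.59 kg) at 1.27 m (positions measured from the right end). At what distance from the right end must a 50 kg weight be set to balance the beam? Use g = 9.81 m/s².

Sum moments about the fulcrum (at 0.66 m from the right end) (the support reaction has zero arm there).
Lamp: 1.38 × 9.81 = 13.54 N down at 1.951 m → arm 1.291 m, τ = 13.54 × 1.291 = 17.48 N·m counterclockwise.
Potted plant: 7.3 × 9.81 = 71.61 N down at 0.86 m → arm 0.2 m, τ = 71.61 × 0.2 = 14.32 N·m counterclockwise.
Toolbox: 4.59 × 9.81 = 45.03 N down at 1.27 m → arm 0.61 m, τ = 45.03 × 0.61 = 27.47 N·m counterclockwise.
Net moment of existing loads = 59.27 N·m counterclockwise.
The weight weighs 50 × 9.81 = 490.5 N and must supply an equal clockwise moment, so its lever arm about the fulcrum is 59.27 / 490.5 = 0.121 m.
That puts it at 0.66 − 0.121 = 0.539 m from the right end.

x ≈ 0.539 m from the right end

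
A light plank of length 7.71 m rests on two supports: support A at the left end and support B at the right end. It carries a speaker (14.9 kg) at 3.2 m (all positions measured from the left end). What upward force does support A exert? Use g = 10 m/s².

Taking torques about support B:
Speaker: 14.9 × 10 = 149 N down at 3.2 m → arm 4.51 m, τ = 149 × 4.51 = 672 N·m counterclockwise.
Net load moment about support B = 672 N·m counterclockwise.
Reaction R at support A is upward at 0 m, arm 7.71 m → moment R × 7.71 clockwise.
Setting net torque to zero: R × 7.71 = 672 → R = 87.2 N.

R_A ≈ 87.2 N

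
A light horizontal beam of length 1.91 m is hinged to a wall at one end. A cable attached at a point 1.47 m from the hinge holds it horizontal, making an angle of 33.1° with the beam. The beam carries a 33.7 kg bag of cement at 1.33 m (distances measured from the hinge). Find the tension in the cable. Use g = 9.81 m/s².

T ≈ 548 N

Take moments about the hinge.
Bag of cement: 33.7 × 9.81 = 330.6 N down at 1.33 m → arm 1.33 m, τ = 330.6 × 1.33 = 439.7 N·m clockwise.
Total clockwise load moment = 439.7 N·m.
The cable tension T acts at 1.47 m; only its component perpendicular to the beam, T sinθ, produces torque. sin 33.1° = 0.5461.
Setting net torque to zero: T × 1.47 × 0.5461 = 439.7 → T = 439.7 / 0.8028 = 548 N.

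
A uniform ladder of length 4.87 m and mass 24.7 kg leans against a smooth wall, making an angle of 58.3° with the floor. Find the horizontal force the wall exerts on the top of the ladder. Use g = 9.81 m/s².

Taking torques about the foot of the ladder:
Ladder weight 24.7×9.81 = 242.3 N acts at 2.435 m along the ladder; its horizontal arm is 2.435·cos58.3° = 1.28 m → τ = 310.1 N·m clockwise.
Wall normal N acts horizontally at the top; its moment arm is the height L sinθ = 4.87·sin58.3° = 4.143 m, counterclockwise.
For rotational equilibrium, N × 4.143 = 310.1, so N = 74.8 N.

N_wall ≈ 74.8 N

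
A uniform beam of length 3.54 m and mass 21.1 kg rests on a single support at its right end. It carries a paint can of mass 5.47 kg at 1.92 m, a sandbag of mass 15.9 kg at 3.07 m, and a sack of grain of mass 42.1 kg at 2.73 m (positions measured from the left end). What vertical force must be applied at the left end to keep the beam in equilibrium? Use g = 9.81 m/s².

Take moments about the right end.
Beam weight: 21.1 × 9.81 = 207 N down at 1.77 m → arm 1.77 m, τ = 207 × 1.77 = 366.4 N·m counterclockwise.
Paint can: 5.47 × 9.81 = 53.66 N down at 1.92 m → arm 1.62 m, τ = 53.66 × 1.62 = 86.93 N·m counterclockwise.
Sandbag: 15.9 × 9.81 = 156 N down at 3.07 m → arm 0.47 m, τ = 156 × 0.47 = 73.32 N·m counterclockwise.
Sack of grain: 42.1 × 9.81 = 413 N down at 2.73 m → arm 0.81 m, τ = 413 × 0.81 = 334.5 N·m counterclockwise.
Net moment of the loads = 861.1 N·m counterclockwise.
The upward force F acts at the left end, arm 3.54 m, giving F × 3.54 clockwise.
For rotational equilibrium, F × 3.54 = 861.1, so F = 861.1 / 3.54 = 243 N.

F ≈ 243 N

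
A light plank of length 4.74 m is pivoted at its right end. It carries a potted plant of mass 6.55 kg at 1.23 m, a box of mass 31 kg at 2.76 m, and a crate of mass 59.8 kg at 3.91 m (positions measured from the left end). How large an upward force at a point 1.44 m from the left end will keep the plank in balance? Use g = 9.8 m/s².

Take moments about the right end.
Potted plant: 6.55 × 9.8 = 64.19 N down at 1.23 m → arm 3.51 m, τ = 64.19 × 3.51 = 225.3 N·m counterclockwise.
Box: 31 × 9.8 = 303.8 N down at 2.76 m → arm 1.98 m, τ = 303.8 × 1.98 = 601.5 N·m counterclockwise.
Crate: 59.8 × 9.8 = 586 N down at 3.91 m → arm 0.83 m, τ = 586 × 0.83 = 486.4 N·m counterclockwise.
Net moment of the loads = 1313 N·m counterclockwise.
The upward force F acts at a point 1.44 m from the left end, arm 3.3 m, giving F × 3.3 clockwise.
For rotational equilibrium, F × 3.3 = 1313, so F = 1313 / 3.3 = 398 N.

F ≈ 398 N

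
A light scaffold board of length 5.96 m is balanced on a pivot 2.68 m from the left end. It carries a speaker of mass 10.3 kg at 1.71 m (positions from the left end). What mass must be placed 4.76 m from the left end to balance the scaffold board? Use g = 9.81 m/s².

Sum moments about the pivot (at 2.68 m from the left end) (the support reaction has zero arm there).
Speaker: 10.3 × 9.81 = 101 N down at 1.71 m → arm 0.97 m, τ = 101 × 0.97 = 97.97 N·m counterclockwise.
Net moment of known loads = 97.97 N·m counterclockwise.
An unknown mass m at 4.76 m has arm 2.08 m; its moment is m·g·2.08 clockwise.
Στ = 0 ⇒ m × 9.81 × 2.08 = 97.97 ⇒ m = 97.97 / (9.81 × 2.08) = 4.8 kg.

m ≈ 4.8 kg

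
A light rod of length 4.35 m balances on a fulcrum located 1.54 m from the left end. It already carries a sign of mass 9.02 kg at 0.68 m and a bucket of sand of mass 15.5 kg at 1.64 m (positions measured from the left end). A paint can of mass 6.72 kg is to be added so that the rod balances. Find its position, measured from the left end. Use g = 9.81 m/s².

x ≈ 2.46 m from the left end

Choose the fulcrum (at 1.54 m from the left end) as the axis so the support reaction has zero arm there.
Sign: 9.02 × 9.81 = 88.49 N down at 0.68 m → arm 0.86 m, τ = 88.49 × 0.86 = 76.1 N·m counterclockwise.
Bucket of sand: 15.5 × 9.81 = 152.1 N down at 1.64 m → arm 0.1 m, τ = 152.1 × 0.1 = 15.21 N·m clockwise.
Net moment of existing loads = 60.89 N·m counterclockwise.
The paint can weighs 6.72 × 9.81 = 65.92 N and must supply an equal clockwise moment, so its lever arm about the fulcrum is 60.89 / 65.92 = 0.924 m.
That puts it at 1.54 + 0.924 = 2.46 m from the left end.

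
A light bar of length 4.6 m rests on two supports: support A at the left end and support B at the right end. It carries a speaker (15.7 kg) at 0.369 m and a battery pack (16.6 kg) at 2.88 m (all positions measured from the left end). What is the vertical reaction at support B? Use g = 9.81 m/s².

R_B ≈ 114 N

Taking torques about support A:
Speaker: 15.7 × 9.81 = 154 N down at 0.369 m → arm 0.369 m, τ = 154 × 0.369 = 56.83 N·m clockwise.
Battery pack: 16.6 × 9.81 = 162.8 N down at 2.88 m → arm 2.88 m, τ = 162.8 × 2.88 = 468.9 N·m clockwise.
Net load moment about support A = 525.7 N·m clockwise.
Reaction R at support B is upward at 4.6 m, arm 4.6 m → moment R × 4.6 counterclockwise.
Setting net torque to zero: R × 4.6 = 525.7 → R = 114 N.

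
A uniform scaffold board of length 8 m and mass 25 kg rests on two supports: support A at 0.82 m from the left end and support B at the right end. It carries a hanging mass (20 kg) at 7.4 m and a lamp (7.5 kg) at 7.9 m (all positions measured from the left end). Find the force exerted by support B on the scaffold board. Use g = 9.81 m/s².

R_B ≈ 361 N

Taking torques about support A:
Beam weight: 25 × 9.81 = 245.2 N down at 4 m → arm 3.18 m, τ = 245.2 × 3.18 = 779.7 N·m clockwise.
Hanging mass: 20 × 9.81 = 196.2 N down at 7.4 m → arm 6.58 m, τ = 196.2 × 6.58 = 1291 N·m clockwise.
Lamp: 7.5 × 9.81 = 73.58 N down at 7.9 m → arm 7.08 m, τ = 73.58 × 7.08 = 520.9 N·m clockwise.
Net load moment about support A = 2592 N·m clockwise.
Reaction R at support B is upward at 8 m, arm 7.18 m → moment R × 7.18 counterclockwise.
For rotational equilibrium, R × 7.18 = 2592, so R = 361 N.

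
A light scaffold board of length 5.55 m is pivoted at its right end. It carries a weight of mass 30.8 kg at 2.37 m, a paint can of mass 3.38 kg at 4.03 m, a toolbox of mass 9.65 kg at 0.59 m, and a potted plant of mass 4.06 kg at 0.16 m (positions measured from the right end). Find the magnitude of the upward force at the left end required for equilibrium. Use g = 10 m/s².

Take moments about the right end.
Weight: 30.8 × 10 = 308 N down at 2.37 m → arm 2.37 m, τ = 308 × 2.37 = 730 N·m counterclockwise.
Paint can: 3.38 × 10 = 33.8 N down at 4.03 m → arm 4.03 m, τ = 33.8 × 4.03 = 136.2 N·m counterclockwise.
Toolbox: 9.65 × 10 = 96.5 N down at 0.59 m → arm 0.59 m, τ = 96.5 × 0.59 = 56.93 N·m counterclockwise.
Potted plant: 4.06 × 10 = 40.6 N down at 0.16 m → arm 0.16 m, τ = 40.6 × 0.16 = 6.496 N·m counterclockwise.
Net moment of the loads = 929.6 N·m counterclockwise.
The upward force F acts at the left end, arm 5.55 m, giving F × 5.55 clockwise.
Στ = 0 ⇒ F × 5.55 = 929.6 ⇒ F = 929.6 / 5.55 = 167 N.

F ≈ 167 N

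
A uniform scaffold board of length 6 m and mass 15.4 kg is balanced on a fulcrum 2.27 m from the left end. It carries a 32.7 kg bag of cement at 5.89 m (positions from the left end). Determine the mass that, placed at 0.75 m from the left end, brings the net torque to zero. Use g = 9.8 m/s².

Taking torques about the fulcrum (at 2.27 m from the left end):
Beam weight: 15.4 × 9.8 = 150.9 N down at 3 m → arm 0.73 m, τ = 150.9 × 0.73 = 110.2 N·m clockwise.
Bag of cement: 32.7 × 9.8 = 320.5 N down at 5.89 m → arm 3.62 m, τ = 320.5 × 3.62 = 1160 N·m clockwise.
Net moment of known loads = 1270 N·m clockwise.
An unknown mass m at 0.75 m has arm 1.52 m; its moment is m·g·1.52 counterclockwise.
Setting net torque to zero: m × 9.8 × 1.52 = 1270 → m = 1270 / (9.8 × 1.52) = 85.3 kg.

m ≈ 85.3 kg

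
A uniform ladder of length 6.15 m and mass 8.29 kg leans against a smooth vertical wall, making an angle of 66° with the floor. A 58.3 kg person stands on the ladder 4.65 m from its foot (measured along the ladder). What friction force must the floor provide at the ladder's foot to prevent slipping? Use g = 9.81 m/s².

f ≈ 211 N

Sum moments about the foot of the ladder (the floor normal and friction both act there and drop out).
Ladder weight 8.29×9.81 = 81.32 N acts at 3.075 m along the ladder; its horizontal arm is 3.075·cos66° = 1.251 m → τ = 101.7 N·m clockwise.
Person: 58.3×9.81 = 571.9 N at 4.65 m → arm 1.891 m → τ = 1081 N·m clockwise.
Wall normal N acts horizontally at the top; its moment arm is the height L sinθ = 6.15·sin66° = 5.618 m, counterclockwise.
For rotational equilibrium, N × 5.618 = 1183, so N = 211 N.
ΣFx = 0: friction at the foot balances the wall's push, so f = N_wall = 211 N.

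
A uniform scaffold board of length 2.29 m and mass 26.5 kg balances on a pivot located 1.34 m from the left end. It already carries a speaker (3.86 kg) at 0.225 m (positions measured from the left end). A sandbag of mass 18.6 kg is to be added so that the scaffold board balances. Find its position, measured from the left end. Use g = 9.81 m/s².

Choose the pivot (at 1.34 m from the left end) as the axis so the support reaction has zero arm there.
Beam weight: 26.5 × 9.81 = 260 N down at 1.145 m → arm 0.195 m, τ = 260 × 0.195 = 50.7 N·m counterclockwise.
Speaker: 3.86 × 9.81 = 37.87 N down at 0.225 m → arm 1.115 m, τ = 37.87 × 1.115 = 42.23 N·m counterclockwise.
Net moment of existing loads = 92.93 N·m counterclockwise.
The sandbag weighs 18.6 × 9.81 = 182.5 N and must supply an equal clockwise moment, so its lever arm about the pivot is 92.93 / 182.5 = 0.509 m.
That puts it at 1.34 + 0.509 = 1.85 m from the left end.

x ≈ 1.85 m from the left end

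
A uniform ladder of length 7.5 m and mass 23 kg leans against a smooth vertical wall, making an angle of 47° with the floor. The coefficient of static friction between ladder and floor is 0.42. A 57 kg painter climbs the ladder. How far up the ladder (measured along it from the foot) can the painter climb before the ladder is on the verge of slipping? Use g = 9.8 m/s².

Taking torques about the foot of the ladder:
Ladder weight 23×9.8 = 225.4 N acts at 3.75 m along the ladder; its horizontal arm is 3.75·cos47° = 2.557 m → τ = 576.3 N·m clockwise.
Painter weight 57×9.8 = 558.6 N at distance d → arm d·cos47° → τ = 558.6·d·0.682 clockwise.
Wall normal N at the top has arm L sinθ = 5.485 m counterclockwise, so Στ = 0 gives N·5.485 = 576.3 + 381·d.
ΣFy = 0 ⇒ N_floor = 784 N, so the maximum friction is μ_s·N_floor = 0.42×784 = 329.3 N. ΣFx = 0 ⇒ N_wall = f, so at the slipping point N = 329.3 N.
Substituting: 329.3×5.485 = 576.3 + 381·d ⇒ d = (1806 − 576.3) / 381 = 3.23 m.

d ≈ 3.23 m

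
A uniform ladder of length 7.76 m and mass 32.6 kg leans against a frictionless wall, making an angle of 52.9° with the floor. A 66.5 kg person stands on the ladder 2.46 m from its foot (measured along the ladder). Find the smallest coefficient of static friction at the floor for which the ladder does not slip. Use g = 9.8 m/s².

Sum moments about the foot of the ladder (the floor normal and friction both act there and drop out).
Ladder weight 32.6×9.8 = 319.5 N acts at 3.88 m along the ladder; its horizontal arm is 3.88·cos52.9° = 2.34 m → τ = 747.6 N·m clockwise.
Person: 66.5×9.8 = 651.7 N at 2.46 m → arm 1.484 m → τ = 967.1 N·m clockwise.
Wall normal N acts horizontally at the top; its moment arm is the height L sinθ = 7.76·sin52.9° = 6.189 m, counterclockwise.
Στ = 0 ⇒ N × 6.189 = 1715 ⇒ N = 277.1 N.
ΣFx = 0 ⇒ f = N_wall = 277.1 N. ΣFy = 0 ⇒ N_floor = 971.2 N.
μ_min = f / N_floor = 277.1 / 971.2 = 0.285.

μ_min ≈ 0.285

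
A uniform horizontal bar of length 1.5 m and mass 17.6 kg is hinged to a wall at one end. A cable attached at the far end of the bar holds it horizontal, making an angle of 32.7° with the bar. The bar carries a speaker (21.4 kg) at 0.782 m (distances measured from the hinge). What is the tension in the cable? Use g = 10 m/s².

Choose the hinge as the axis so the unknown hinge reaction has zero arm there.
Beam weight: 17.6 × 10 = 176 N down at 0.75 m → arm 0.75 m, τ = 176 × 0.75 = 132 N·m clockwise.
Speaker: 21.4 × 10 = 214 N down at 0.782 m → arm 0.782 m, τ = 214 × 0.782 = 167.3 N·m clockwise.
Total clockwise load moment = 299.3 N·m.
The cable tension T acts at 1.5 m; only its component perpendicular to the bar, T sinθ, produces torque. sin 32.7° = 0.5402.
Setting net torque to zero: T × 1.5 × 0.5402 = 299.3 → T = 299.3 / 0.8103 = 369 N.

T ≈ 369 N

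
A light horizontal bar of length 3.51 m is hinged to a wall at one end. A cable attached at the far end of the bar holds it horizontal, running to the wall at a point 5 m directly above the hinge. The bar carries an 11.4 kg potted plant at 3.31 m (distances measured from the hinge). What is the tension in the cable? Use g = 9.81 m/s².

T ≈ 129 N

Choose the hinge as the axis so the unknown hinge reaction has zero arm there.
Potted plant: 11.4 × 9.81 = 111.8 N down at 3.31 m → arm 3.31 m, τ = 111.8 × 3.31 = 370.1 N·m clockwise.
Total clockwise load moment = 370.1 N·m.
The cable tension T acts at 3.51 m; only its component perpendicular to the bar, T sinθ, produces torque. sinθ = h/√(h²+d²) = 5/√(5²+3.51²) = 0.8185.
For rotational equilibrium, T × 3.51 × 0.8185 = 370.1, so T = 370.1 / 2.873 = 129 N.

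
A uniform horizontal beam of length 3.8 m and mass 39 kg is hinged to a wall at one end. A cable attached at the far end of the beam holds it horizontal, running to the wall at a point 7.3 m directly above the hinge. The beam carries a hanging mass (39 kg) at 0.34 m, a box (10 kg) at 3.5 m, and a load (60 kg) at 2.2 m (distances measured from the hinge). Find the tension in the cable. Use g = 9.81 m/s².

T ≈ 740 N

Sum moments about the hinge (the unknown hinge reaction has zero arm there).
Beam weight: 39 × 9.81 = 382.6 N down at 1.9 m → arm 1.9 m, τ = 382.6 × 1.9 = 726.9 N·m clockwise.
Hanging mass: 39 × 9.81 = 382.6 N down at 0.34 m → arm 0.34 m, τ = 382.6 × 0.34 = 130.1 N·m clockwise.
Box: 10 × 9.81 = 98.1 N down at 3.5 m → arm 3.5 m, τ = 98.1 × 3.5 = 343.3 N·m clockwise.
Load: 60 × 9.81 = 588.6 N down at 2.2 m → arm 2.2 m, τ = 588.6 × 2.2 = 1295 N·m clockwise.
Total clockwise load moment = 2495 N·m.
The cable tension T acts at 3.8 m; only its component perpendicular to the beam, T sinθ, produces torque. sinθ = h/√(h²+d²) = 7.3/√(7.3²+3.8²) = 0.887.
Balancing moments: T × 3.8 × 0.887 = 2495, giving T = 2495 / 3.371 = 740 N.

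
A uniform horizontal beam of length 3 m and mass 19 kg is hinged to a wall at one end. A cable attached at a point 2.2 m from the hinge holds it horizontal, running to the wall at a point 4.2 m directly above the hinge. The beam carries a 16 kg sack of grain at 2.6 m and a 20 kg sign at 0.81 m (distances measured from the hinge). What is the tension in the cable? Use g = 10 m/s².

Sum moments about the hinge (the unknown hinge reaction has zero arm there).
Beam weight: 19 × 10 = 190 N down at 1.5 m → arm 1.5 m, τ = 190 × 1.5 = 285 N·m clockwise.
Sack of grain: 16 × 10 = 160 N down at 2.6 m → arm 2.6 m, τ = 160 × 2.6 = 416 N·m clockwise.
Sign: 20 × 10 = 200 N down at 0.81 m → arm 0.81 m, τ = 200 × 0.81 = 162 N·m clockwise.
Total clockwise load moment = 863 N·m.
The cable tension T acts at 2.2 m; only its component perpendicular to the beam, T sinθ, produces torque. sinθ = h/√(h²+d²) = 4.2/√(4.2²+2.2²) = 0.8858.
Setting net torque to zero: T × 2.2 × 0.8858 = 863 → T = 863 / 1.949 = 443 N.

T ≈ 443 N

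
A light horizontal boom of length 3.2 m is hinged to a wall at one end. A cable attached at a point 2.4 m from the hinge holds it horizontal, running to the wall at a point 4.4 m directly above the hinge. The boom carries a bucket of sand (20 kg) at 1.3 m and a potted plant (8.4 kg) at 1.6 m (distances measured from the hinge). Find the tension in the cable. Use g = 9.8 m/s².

Choose the hinge as the axis so the unknown hinge reaction has zero arm there.
Bucket of sand: 20 × 9.8 = 196 N down at 1.3 m → arm 1.3 m, τ = 196 × 1.3 = 254.8 N·m clockwise.
Potted plant: 8.4 × 9.8 = 82.32 N down at 1.6 m → arm 1.6 m, τ = 82.32 × 1.6 = 131.7 N·m clockwise.
Total clockwise load moment = 386.5 N·m.
The cable tension T acts at 2.4 m; only its component perpendicular to the boom, T sinθ, produces torque. sinθ = h/√(h²+d²) = 4.4/√(4.4²+2.4²) = 0.8779.
For rotational equilibrium, T × 2.4 × 0.8779 = 386.5, so T = 386.5 / 2.107 = 183 N.

T ≈ 183 N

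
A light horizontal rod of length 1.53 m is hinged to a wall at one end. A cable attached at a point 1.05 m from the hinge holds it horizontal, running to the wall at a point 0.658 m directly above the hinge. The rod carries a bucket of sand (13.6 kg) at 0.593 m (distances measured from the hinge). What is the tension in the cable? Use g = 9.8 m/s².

Taking torques about the hinge:
Bucket of sand: 13.6 × 9.8 = 133.3 N down at 0.593 m → arm 0.593 m, τ = 133.3 × 0.593 = 79.05 N·m clockwise.
Total clockwise load moment = 79.05 N·m.
The cable tension T acts at 1.05 m; only its component perpendicular to the rod, T sinθ, produces torque. sinθ = h/√(h²+d²) = 0.658/√(0.658²+1.05²) = 0.531.
Στ = 0 ⇒ T × 1.05 × 0.531 = 79.05 ⇒ T = 79.05 / 0.5576 = 142 N.

T ≈ 142 N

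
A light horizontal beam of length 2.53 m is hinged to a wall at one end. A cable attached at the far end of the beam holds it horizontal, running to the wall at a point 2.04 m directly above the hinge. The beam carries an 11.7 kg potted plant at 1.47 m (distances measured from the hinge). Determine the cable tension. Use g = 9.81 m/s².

T ≈ 106 N

Sum moments about the hinge (the unknown hinge reaction has zero arm there).
Potted plant: 11.7 × 9.81 = 114.8 N down at 1.47 m → arm 1.47 m, τ = 114.8 × 1.47 = 168.8 N·m clockwise.
Total clockwise load moment = 168.8 N·m.
The cable tension T acts at 2.53 m; only its component perpendicular to the beam, T sinθ, produces torque. sinθ = h/√(h²+d²) = 2.04/√(2.04²+2.53²) = 0.6277.
Στ = 0 ⇒ T × 2.53 × 0.6277 = 168.8 ⇒ T = 168.8 / 1.588 = 106 N.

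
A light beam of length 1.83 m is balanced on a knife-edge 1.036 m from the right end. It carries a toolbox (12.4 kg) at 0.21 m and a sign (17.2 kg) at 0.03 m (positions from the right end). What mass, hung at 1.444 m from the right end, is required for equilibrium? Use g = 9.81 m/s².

m ≈ 67.5 kg

Sum moments about the knife-edge (at 1.036 m from the right end) (the support reaction has zero arm there).
Toolbox: 12.4 × 9.81 = 121.6 N down at 0.21 m → arm 0.826 m, τ = 121.6 × 0.826 = 100.4 N·m clockwise.
Sign: 17.2 × 9.81 = 168.7 N down at 0.03 m → arm 1.006 m, τ = 168.7 × 1.006 = 169.7 N·m clockwise.
Net moment of known loads = 270.1 N·m clockwise.
An unknown mass m at 1.444 m has arm 0.408 m; its moment is m·g·0.408 counterclockwise.
Setting net torque to zero: m × 9.81 × 0.408 = 270.1 → m = 270.1 / (9.81 × 0.408) = 67.5 kg.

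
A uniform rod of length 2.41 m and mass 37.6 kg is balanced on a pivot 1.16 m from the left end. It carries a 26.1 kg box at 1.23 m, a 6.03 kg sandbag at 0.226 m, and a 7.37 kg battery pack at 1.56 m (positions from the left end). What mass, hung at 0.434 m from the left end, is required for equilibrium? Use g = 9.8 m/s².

m ≈ 1.15 kg

Choose the pivot (at 1.16 m from the left end) as the axis so the support reaction has zero arm there.
Beam weight: 37.6 × 9.8 = 368.5 N down at 1.205 m → arm 0.045 m, τ = 368.5 × 0.045 = 16.58 N·m clockwise.
Box: 26.1 × 9.8 = 255.8 N down at 1.23 m → arm 0.07 m, τ = 255.8 × 0.07 = 17.91 N·m clockwise.
Sandbag: 6.03 × 9.8 = 59.09 N down at 0.226 m → arm 0.934 m, τ = 59.09 × 0.934 = 55.19 N·m counterclockwise.
Battery pack: 7.37 × 9.8 = 72.23 N down at 1.56 m → arm 0.4 m, τ = 72.23 × 0.4 = 28.89 N·m clockwise.
Net moment of known loads = 8.19 N·m clockwise.
An unknown mass m at 0.434 m has arm 0.726 m; its moment is m·g·0.726 counterclockwise.
Setting net torque to zero: m × 9.8 × 0.726 = 8.19 → m = 8.19 / (9.8 × 0.726) = 1.15 kg.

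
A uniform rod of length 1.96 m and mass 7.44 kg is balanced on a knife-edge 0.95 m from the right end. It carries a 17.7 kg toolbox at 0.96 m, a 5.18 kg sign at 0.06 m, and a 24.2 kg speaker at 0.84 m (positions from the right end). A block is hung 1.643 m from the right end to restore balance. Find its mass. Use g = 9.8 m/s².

m ≈ 9.92 kg

About the knife-edge (at 0.95 m from the right end):
Beam weight: 7.44 × 9.8 = 72.91 N down at 0.98 m → arm 0.03 m, τ = 72.91 × 0.03 = 2.187 N·m counterclockwise.
Toolbox: 17.7 × 9.8 = 173.5 N down at 0.96 m → arm 0.01 m, τ = 173.5 × 0.01 = 1.735 N·m counterclockwise.
Sign: 5.18 × 9.8 = 50.76 N down at 0.06 m → arm 0.89 m, τ = 50.76 × 0.89 = 45.18 N·m clockwise.
Speaker: 24.2 × 9.8 = 237.2 N down at 0.84 m → arm 0.11 m, τ = 237.2 × 0.11 = 26.09 N·m clockwise.
Net moment of known loads = 67.35 N·m clockwise.
An unknown mass m at 1.643 m has arm 0.693 m; its moment is m·g·0.693 counterclockwise.
Setting net torque to zero: m × 9.8 × 0.693 = 67.35 → m = 67.35 / (9.8 × 0.693) = 9.92 kg.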